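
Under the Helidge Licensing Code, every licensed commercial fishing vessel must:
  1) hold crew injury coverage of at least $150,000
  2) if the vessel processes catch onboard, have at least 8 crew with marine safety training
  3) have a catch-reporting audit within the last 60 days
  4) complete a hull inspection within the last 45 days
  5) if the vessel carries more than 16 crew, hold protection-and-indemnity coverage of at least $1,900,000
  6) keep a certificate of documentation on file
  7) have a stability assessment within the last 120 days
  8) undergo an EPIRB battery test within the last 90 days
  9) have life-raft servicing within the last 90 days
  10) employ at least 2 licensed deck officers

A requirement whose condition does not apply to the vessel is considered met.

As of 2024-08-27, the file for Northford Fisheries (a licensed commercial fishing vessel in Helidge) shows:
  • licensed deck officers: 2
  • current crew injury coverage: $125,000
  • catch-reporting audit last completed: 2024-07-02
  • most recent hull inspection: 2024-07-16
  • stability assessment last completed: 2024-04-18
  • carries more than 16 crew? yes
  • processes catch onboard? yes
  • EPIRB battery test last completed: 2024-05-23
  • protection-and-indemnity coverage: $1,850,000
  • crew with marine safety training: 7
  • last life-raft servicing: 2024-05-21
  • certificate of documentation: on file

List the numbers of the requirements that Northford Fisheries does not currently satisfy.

1. crew injury coverage $125,000 < $150,000 → not met
2. condition 'processes catch onboard' holds; crew with marine safety training 7 < 8 → not met
3. catch-reporting audit 56 days ago vs limit 60 → met
4. hull inspection 42 days ago vs limit 45 → met
5. condition 'carries more than 16 crew' holds; protection-and-indemnity coverage $1,850,000 < $1,900,000 → not met
6. certificate of documentation present → met
7. stability assessment 131 days ago vs limit 120 → not met
8. EPIRB battery test 96 days ago vs limit 90 → not met
9. life-raft servicing 98 days ago vs limit 90 → not met
10. licensed deck officers 2 ≥ 2 → met
Not met: 1, 2, 5, 7, 8, 9

1, 2, 5, 7, 8, 9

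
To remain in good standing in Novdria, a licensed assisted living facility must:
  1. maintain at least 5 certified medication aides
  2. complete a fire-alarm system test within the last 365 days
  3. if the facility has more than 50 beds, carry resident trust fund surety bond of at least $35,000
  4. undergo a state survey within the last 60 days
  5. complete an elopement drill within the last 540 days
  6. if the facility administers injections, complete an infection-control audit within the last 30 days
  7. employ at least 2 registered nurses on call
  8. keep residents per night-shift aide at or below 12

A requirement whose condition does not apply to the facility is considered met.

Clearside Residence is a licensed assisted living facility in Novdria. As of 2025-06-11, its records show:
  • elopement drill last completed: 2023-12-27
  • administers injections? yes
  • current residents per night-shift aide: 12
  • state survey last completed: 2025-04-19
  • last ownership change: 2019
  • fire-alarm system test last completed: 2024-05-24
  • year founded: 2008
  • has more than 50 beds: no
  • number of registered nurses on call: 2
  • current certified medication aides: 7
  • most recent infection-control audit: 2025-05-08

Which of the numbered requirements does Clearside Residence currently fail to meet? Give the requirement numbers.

1. certified medication aides 7 ≥ 5 → met
2. fire-alarm system test 383 days ago vs limit 365 → not met
3. condition 'has more than 50 beds' does not hold → requirement n/a → met
4. state survey 53 days ago vs limit 60 → met
5. elopement drill 532 days ago vs limit 540 → met
6. condition 'administers injections' holds; infection-control audit 34 days ago vs limit 30 → not met
7. registered nurses on call 2 ≥ 2 → met
8. residents per night-shift aide 12 ≤ 12 → met
Not met: 2, 6

2, 6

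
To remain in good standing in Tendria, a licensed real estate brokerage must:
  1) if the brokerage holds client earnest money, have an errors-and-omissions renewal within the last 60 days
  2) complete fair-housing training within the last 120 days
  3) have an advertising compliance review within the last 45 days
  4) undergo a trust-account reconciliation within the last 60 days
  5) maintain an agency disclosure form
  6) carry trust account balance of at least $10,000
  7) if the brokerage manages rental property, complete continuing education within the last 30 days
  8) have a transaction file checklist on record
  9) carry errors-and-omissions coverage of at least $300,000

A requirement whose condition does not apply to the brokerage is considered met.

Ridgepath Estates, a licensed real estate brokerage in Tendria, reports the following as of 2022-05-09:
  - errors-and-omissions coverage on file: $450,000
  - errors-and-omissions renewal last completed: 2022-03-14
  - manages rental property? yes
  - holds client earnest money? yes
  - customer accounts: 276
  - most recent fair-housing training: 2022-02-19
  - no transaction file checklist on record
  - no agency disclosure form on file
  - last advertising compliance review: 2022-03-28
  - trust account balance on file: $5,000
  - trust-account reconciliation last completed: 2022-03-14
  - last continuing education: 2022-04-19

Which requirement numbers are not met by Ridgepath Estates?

1. condition 'holds client earnest money' holds; errors-and-omissions renewal 56 days ago vs limit 60 → met
2. fair-housing training 79 days ago vs limit 120 → met
3. advertising compliance review 42 days ago vs limit 45 → met
4. trust-account reconciliation 56 days ago vs limit 60 → met
5. agency disclosure form absent → not met
6. trust account balance $5,000 < $10,000 → not met
7. condition 'manages rental property' holds; continuing education 20 days ago vs limit 30 → met
8. transaction file checklist absent → not met
9. errors-and-omissions coverage $450,000 ≥ $300,000 → met
Not met: 5, 6, 8

5, 6, 8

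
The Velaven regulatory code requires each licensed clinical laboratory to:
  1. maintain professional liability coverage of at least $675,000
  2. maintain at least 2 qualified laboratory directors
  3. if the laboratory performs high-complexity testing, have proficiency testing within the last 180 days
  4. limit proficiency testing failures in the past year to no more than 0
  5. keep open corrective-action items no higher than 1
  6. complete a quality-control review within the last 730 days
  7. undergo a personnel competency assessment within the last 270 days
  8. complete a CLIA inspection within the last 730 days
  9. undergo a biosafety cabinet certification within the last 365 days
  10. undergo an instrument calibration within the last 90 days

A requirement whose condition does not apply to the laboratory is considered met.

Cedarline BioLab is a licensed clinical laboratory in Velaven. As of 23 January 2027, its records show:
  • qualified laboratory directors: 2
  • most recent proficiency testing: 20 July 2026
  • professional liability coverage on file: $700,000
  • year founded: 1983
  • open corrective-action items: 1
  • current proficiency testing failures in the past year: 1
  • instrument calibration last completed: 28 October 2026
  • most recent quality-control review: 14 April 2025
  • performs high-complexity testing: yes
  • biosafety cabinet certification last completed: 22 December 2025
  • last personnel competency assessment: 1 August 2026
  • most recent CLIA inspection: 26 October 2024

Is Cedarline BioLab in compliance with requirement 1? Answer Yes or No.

1. professional liability coverage $700,000 ≥ $675,000 → met

Yes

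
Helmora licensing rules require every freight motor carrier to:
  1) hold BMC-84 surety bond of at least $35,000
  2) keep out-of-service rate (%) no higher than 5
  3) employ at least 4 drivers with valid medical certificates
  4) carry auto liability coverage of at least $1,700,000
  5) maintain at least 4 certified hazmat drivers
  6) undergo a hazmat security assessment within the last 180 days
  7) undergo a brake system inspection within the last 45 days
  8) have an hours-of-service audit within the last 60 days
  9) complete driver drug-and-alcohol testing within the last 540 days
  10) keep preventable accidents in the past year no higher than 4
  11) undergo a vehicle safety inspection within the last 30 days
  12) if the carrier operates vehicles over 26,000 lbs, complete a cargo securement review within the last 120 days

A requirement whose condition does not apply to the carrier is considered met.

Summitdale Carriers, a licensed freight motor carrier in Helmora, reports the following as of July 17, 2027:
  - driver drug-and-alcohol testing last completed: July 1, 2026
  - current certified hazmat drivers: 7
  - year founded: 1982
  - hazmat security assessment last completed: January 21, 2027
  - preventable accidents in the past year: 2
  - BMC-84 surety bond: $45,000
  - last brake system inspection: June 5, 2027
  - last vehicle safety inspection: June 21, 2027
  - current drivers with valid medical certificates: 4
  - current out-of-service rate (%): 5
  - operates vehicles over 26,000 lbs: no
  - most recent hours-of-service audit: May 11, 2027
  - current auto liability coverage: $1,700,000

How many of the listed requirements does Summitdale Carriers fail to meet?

1. BMC-84 surety bond $45,000 ≥ $35,000 → met
2. out-of-service rate (%) 5 ≤ 5 → met
3. drivers with valid medical certificates 4 ≥ 4 → met
4. auto liability coverage $1,700,000 ≥ $1,700,000 → met
5. certified hazmat drivers 7 ≥ 4 → met
6. hazmat security assessment 177 days ago vs limit 180 → met
7. brake system inspection 42 days ago vs limit 45 → met
8. hours-of-service audit 67 days ago vs limit 60 → not met
9. driver drug-and-alcohol testing 381 days ago vs limit 540 → met
10. preventable accidents in the past year 2 ≤ 4 → met
11. vehicle safety inspection 26 days ago vs limit 30 → met
12. condition 'operates vehicles over 26,000 lbs' does not hold → requirement n/a → met
Not met: 1 of 12

1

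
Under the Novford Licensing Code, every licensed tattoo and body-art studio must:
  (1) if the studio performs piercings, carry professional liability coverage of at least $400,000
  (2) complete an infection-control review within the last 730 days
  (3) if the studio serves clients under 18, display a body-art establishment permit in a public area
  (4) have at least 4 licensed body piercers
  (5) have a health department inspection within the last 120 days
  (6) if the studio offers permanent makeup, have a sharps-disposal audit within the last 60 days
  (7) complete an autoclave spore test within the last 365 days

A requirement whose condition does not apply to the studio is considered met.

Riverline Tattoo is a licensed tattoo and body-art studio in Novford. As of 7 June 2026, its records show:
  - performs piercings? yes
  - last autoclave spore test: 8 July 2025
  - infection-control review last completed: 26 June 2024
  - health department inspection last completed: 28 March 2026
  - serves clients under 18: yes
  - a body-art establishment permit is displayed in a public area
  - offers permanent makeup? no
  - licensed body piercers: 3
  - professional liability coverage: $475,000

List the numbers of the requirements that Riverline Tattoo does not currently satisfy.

4

1. condition 'performs piercings' holds; professional liability coverage $475,000 ≥ $400,000 → met
2. infection-control review 711 days ago vs limit 730 → met
3. condition 'serves clients under 18' holds; body-art establishment permit present → met
4. licensed body piercers 3 < 4 → not met
5. health department inspection 71 days ago vs limit 120 → met
6. condition 'offers permanent makeup' does not hold → requirement n/a → met
7. autoclave spore test 334 days ago vs limit 365 → met
Not met: 4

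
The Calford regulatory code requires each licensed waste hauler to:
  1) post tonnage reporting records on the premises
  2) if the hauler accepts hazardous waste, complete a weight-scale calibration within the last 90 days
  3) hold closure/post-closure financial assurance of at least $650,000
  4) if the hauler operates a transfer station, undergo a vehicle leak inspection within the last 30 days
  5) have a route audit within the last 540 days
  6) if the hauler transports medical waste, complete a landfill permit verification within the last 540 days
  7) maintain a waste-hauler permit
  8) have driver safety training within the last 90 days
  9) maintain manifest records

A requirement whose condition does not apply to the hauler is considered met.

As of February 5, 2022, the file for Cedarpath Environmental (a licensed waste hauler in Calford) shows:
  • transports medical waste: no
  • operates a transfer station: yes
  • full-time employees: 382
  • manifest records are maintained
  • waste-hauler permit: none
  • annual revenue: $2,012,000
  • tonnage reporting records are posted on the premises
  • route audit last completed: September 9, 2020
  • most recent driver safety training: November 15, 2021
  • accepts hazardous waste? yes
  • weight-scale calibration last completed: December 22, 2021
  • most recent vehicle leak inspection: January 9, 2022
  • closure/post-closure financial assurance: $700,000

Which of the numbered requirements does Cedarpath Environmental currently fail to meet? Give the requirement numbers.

1. tonnage reporting records present → met
2. condition 'accepts hazardous waste' holds; weight-scale calibration 45 days ago vs limit 90 → met
3. closure/post-closure financial assurance $700,000 ≥ $650,000 → met
4. condition 'operates a transfer station' holds; vehicle leak inspection 27 days ago vs limit 30 → met
5. route audit 514 days ago vs limit 540 → met
6. condition 'transports medical waste' does not hold → requirement n/a → met
7. waste-hauler permit absent → not met
8. driver safety training 82 days ago vs limit 90 → met
9. manifest records present → met
Not met: 7

7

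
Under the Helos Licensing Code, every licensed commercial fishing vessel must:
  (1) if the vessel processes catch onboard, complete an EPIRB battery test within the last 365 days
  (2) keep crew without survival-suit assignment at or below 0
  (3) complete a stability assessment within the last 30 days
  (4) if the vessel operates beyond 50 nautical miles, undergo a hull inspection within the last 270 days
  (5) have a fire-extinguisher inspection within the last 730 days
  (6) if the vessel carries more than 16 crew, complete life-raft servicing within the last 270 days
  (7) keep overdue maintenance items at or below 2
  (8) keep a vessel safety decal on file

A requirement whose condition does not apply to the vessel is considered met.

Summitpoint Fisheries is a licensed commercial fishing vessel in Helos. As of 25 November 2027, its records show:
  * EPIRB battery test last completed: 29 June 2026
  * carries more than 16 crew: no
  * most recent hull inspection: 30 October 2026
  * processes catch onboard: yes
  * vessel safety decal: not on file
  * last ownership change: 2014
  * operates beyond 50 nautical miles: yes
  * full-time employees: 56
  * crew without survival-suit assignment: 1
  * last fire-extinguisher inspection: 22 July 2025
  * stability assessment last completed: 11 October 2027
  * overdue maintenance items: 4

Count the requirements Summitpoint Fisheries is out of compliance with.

7

1. condition 'processes catch onboard' holds; EPIRB battery test 514 days ago vs limit 365 → not met
2. crew without survival-suit assignment 1 > 0 → not met
3. stability assessment 45 days ago vs limit 30 → not met
4. condition 'operates beyond 50 nautical miles' holds; hull inspection 391 days ago vs limit 270 → not met
5. fire-extinguisher inspection 856 days ago vs limit 730 → not met
6. condition 'carries more than 16 crew' does not hold → requirement n/a → met
7. overdue maintenance items 4 > 2 → not met
8. vessel safety decal absent → not met
Not met: 7 of 8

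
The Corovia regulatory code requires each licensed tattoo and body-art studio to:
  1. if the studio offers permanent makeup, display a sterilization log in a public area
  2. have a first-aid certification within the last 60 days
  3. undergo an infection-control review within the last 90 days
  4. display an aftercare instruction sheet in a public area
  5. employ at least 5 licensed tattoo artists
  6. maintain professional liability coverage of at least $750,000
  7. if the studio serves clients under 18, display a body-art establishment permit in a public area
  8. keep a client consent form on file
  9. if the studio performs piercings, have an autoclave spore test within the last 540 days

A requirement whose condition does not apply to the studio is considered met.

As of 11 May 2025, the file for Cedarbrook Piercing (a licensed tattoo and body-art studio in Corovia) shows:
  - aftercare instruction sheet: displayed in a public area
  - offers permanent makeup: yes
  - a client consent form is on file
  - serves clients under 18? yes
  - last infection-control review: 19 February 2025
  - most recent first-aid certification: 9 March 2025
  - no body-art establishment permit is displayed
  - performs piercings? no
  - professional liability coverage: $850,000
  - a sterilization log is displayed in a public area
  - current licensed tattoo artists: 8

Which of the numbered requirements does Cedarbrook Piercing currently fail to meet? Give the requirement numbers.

1. condition 'offers permanent makeup' holds; sterilization log present → met
2. first-aid certification 63 days ago vs limit 60 → not met
3. infection-control review 81 days ago vs limit 90 → met
4. aftercare instruction sheet present → met
5. licensed tattoo artists 8 ≥ 5 → met
6. professional liability coverage $850,000 ≥ $750,000 → met
7. condition 'serves clients under 18' holds; body-art establishment permit absent → not met
8. client consent form present → met
9. condition 'performs piercings' does not hold → requirement n/a → met
Not met: 2, 7

2, 7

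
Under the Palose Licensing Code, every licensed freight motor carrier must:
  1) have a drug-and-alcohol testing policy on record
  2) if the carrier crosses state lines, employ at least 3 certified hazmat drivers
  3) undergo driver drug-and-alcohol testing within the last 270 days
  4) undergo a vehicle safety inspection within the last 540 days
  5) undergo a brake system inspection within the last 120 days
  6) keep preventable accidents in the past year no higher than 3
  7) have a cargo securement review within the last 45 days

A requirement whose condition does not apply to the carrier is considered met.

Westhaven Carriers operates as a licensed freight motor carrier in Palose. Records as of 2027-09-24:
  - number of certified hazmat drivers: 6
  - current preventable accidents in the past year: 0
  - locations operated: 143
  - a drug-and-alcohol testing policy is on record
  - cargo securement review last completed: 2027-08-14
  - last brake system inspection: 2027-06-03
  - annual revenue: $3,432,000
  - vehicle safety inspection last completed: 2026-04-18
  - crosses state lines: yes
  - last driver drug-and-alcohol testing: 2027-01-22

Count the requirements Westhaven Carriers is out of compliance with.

1. drug-and-alcohol testing policy present → met
2. condition 'crosses state lines' holds; certified hazmat drivers 6 ≥ 3 → met
3. driver drug-and-alcohol testing 245 days ago vs limit 270 → met
4. vehicle safety inspection 524 days ago vs limit 540 → met
5. brake system inspection 113 days ago vs limit 120 → met
6. preventable accidents in the past year 0 ≤ 3 → met
7. cargo securement review 41 days ago vs limit 45 → met
Not met: 0 of 7

0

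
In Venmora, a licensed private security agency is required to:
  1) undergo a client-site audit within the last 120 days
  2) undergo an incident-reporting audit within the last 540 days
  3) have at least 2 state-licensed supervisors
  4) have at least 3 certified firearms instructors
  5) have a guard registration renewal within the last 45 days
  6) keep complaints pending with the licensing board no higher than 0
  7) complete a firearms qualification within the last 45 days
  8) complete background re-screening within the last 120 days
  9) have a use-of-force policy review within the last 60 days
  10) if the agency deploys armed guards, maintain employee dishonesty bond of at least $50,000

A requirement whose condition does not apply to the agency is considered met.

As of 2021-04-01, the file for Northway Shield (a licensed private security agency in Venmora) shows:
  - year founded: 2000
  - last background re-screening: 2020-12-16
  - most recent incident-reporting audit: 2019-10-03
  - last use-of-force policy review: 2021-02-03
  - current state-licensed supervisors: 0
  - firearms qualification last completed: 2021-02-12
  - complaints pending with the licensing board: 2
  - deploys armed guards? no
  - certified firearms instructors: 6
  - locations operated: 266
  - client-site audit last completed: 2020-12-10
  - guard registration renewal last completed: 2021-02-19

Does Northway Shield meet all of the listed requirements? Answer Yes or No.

1. client-site audit 112 days ago vs limit 120 → met
2. incident-reporting audit 546 days ago vs limit 540 → not met
3. state-licensed supervisors 0 < 2 → not met
4. certified firearms instructors 6 ≥ 3 → met
5. guard registration renewal 41 days ago vs limit 45 → met
6. complaints pending with the licensing board 2 > 0 → not met
7. firearms qualification 48 days ago vs limit 45 → not met
8. background re-screening 106 days ago vs limit 120 → met
9. use-of-force policy review 57 days ago vs limit 60 → met
10. condition 'deploys armed guards' does not hold → requirement n/a → met
Not met: 2, 3, 6, 7

No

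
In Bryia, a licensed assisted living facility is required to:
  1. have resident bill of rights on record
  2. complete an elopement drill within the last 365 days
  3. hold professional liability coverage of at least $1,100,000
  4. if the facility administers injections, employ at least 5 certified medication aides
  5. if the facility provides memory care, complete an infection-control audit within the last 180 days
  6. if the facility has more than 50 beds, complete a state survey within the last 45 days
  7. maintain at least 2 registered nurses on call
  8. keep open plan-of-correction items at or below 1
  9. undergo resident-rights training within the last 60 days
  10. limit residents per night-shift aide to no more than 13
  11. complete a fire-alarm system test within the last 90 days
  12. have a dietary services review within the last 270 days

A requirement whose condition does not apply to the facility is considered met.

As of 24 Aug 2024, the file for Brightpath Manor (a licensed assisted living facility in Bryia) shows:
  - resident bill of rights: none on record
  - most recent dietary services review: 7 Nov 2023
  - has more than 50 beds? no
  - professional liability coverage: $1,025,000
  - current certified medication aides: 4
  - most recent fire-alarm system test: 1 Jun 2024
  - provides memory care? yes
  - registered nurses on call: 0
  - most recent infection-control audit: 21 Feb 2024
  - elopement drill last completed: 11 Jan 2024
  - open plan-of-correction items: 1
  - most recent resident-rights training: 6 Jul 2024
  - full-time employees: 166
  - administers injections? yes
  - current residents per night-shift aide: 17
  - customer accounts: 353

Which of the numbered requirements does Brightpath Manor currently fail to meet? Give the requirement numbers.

1, 3, 4, 5, 7, 10, 12

1. resident bill of rights absent → not met
2. elopement drill 226 days ago vs limit 365 → met
3. professional liability coverage $1,025,000 < $1,100,000 → not met
4. condition 'administers injections' holds; certified medication aides 4 < 5 → not met
5. condition 'provides memory care' holds; infection-control audit 185 days ago vs limit 180 → not met
6. condition 'has more than 50 beds' does not hold → requirement n/a → met
7. registered nurses on call 0 < 2 → not met
8. open plan-of-correction items 1 ≤ 1 → met
9. resident-rights training 49 days ago vs limit 60 → met
10. residents per night-shift aide 17 > 13 → not met
11. fire-alarm system test 84 days ago vs limit 90 → met
12. dietary services review 291 days ago vs limit 270 → not met
Not met: 1, 3, 4, 5, 7, 10, 12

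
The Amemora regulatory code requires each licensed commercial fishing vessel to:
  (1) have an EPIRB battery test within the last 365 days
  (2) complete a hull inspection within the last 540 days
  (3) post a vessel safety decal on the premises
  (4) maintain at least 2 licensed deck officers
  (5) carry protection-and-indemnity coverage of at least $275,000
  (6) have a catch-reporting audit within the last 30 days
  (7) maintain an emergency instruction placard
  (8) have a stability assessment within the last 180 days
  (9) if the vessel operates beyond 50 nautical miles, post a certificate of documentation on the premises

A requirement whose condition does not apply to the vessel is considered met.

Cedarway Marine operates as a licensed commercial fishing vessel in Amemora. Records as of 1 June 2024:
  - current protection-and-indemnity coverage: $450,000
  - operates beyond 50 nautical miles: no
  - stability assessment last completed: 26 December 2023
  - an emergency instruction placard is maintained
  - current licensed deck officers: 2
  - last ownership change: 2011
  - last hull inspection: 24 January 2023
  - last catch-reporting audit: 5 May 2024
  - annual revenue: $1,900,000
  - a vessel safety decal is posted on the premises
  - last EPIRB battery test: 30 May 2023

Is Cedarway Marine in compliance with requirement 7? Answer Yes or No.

7. emergency instruction placard present → met

Yes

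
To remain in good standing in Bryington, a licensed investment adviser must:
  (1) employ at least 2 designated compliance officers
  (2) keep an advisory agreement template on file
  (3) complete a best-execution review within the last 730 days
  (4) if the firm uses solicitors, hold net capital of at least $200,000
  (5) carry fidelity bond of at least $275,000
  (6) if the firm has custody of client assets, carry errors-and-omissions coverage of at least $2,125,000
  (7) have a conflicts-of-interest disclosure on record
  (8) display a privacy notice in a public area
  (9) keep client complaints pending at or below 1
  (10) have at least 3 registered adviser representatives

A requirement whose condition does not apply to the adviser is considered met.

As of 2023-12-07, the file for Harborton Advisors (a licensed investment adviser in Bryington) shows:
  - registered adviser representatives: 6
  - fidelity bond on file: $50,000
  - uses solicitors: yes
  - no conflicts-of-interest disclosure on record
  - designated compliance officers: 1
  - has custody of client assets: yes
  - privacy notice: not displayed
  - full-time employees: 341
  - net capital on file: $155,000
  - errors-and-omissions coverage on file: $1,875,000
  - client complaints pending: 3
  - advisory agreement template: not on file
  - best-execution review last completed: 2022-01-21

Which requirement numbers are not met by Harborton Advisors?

1. designated compliance officers 1 < 2 → not met
2. advisory agreement template absent → not met
3. best-execution review 685 days ago vs limit 730 → met
4. condition 'uses solicitors' holds; net capital $155,000 < $200,000 → not met
5. fidelity bond $50,000 < $275,000 → not met
6. condition 'has custody of client assets' holds; errors-and-omissions coverage $1,875,000 < $2,125,000 → not met
7. conflicts-of-interest disclosure absent → not met
8. privacy notice absent → not met
9. client complaints pending 3 > 1 → not met
10. registered adviser representatives 6 ≥ 3 → met
Not met: 1, 2, 4, 5, 6, 7, 8, 9

1, 2, 4, 5, 6, 7, 8, 9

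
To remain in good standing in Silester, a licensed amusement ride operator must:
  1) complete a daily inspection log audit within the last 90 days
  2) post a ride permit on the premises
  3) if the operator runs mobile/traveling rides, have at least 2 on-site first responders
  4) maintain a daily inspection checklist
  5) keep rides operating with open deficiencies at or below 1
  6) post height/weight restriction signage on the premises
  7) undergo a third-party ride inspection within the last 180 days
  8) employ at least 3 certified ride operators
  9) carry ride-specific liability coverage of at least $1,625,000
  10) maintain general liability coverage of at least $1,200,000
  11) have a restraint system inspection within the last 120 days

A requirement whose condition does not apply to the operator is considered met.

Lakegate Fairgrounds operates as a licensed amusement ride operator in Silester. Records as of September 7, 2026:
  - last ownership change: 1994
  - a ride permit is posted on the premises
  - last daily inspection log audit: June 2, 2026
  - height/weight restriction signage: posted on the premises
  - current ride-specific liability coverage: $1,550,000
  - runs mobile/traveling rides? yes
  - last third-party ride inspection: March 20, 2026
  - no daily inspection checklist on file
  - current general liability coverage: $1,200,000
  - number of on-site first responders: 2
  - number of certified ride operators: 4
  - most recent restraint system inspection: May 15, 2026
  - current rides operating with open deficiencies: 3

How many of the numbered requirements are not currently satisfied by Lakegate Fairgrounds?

1. daily inspection log audit 97 days ago vs limit 90 → not met
2. ride permit present → met
3. condition 'runs mobile/traveling rides' holds; on-site first responders 2 ≥ 2 → met
4. daily inspection checklist absent → not met
5. rides operating with open deficiencies 3 > 1 → not met
6. height/weight restriction signage present → met
7. third-party ride inspection 171 days ago vs limit 180 → met
8. certified ride operators 4 ≥ 3 → met
9. ride-specific liability coverage $1,550,000 < $1,625,000 → not met
10. general liability coverage $1,200,000 ≥ $1,200,000 → met
11. restraint system inspection 115 days ago vs limit 120 → met
Not met: 4 of 11

4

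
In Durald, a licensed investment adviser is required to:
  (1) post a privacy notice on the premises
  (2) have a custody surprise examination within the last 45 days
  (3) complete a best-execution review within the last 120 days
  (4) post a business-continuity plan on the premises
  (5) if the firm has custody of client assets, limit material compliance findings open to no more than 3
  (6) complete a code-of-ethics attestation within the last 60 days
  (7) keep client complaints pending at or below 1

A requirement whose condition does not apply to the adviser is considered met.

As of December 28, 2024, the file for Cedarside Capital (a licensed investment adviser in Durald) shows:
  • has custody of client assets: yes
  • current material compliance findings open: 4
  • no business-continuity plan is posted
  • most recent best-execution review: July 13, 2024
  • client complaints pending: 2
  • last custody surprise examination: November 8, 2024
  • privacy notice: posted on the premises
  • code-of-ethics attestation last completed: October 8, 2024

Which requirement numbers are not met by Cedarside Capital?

1. privacy notice present → met
2. custody surprise examination 50 days ago vs limit 45 → not met
3. best-execution review 168 days ago vs limit 120 → not met
4. business-continuity plan absent → not met
5. condition 'has custody of client assets' holds; material compliance findings open 4 > 3 → not met
6. code-of-ethics attestation 81 days ago vs limit 60 → not met
7. client complaints pending 2 > 1 → not met
Not met: 2, 3, 4, 5, 6, 7

2, 3, 4, 5, 6, 7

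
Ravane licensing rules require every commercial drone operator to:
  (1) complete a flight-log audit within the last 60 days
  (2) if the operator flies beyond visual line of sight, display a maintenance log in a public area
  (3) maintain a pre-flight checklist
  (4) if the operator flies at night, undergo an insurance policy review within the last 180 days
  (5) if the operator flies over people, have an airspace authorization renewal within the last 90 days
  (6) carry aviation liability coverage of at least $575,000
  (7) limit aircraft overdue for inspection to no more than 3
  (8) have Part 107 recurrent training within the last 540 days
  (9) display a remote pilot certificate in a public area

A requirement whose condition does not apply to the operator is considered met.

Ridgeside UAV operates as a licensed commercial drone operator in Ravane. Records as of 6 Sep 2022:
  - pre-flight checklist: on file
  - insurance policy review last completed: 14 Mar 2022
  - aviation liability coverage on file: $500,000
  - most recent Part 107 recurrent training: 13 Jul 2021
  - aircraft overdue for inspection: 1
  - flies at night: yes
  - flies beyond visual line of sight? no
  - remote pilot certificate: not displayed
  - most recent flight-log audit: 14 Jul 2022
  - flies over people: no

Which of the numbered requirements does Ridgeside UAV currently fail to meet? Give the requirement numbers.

6, 9

1. flight-log audit 54 days ago vs limit 60 → met
2. condition 'flies beyond visual line of sight' does not hold → requirement n/a → met
3. pre-flight checklist present → met
4. condition 'flies at night' holds; insurance policy review 176 days ago vs limit 180 → met
5. condition 'flies over people' does not hold → requirement n/a → met
6. aviation liability coverage $500,000 < $575,000 → not met
7. aircraft overdue for inspection 1 ≤ 3 → met
8. Part 107 recurrent training 420 days ago vs limit 540 → met
9. remote pilot certificate absent → not met
Not met: 6, 9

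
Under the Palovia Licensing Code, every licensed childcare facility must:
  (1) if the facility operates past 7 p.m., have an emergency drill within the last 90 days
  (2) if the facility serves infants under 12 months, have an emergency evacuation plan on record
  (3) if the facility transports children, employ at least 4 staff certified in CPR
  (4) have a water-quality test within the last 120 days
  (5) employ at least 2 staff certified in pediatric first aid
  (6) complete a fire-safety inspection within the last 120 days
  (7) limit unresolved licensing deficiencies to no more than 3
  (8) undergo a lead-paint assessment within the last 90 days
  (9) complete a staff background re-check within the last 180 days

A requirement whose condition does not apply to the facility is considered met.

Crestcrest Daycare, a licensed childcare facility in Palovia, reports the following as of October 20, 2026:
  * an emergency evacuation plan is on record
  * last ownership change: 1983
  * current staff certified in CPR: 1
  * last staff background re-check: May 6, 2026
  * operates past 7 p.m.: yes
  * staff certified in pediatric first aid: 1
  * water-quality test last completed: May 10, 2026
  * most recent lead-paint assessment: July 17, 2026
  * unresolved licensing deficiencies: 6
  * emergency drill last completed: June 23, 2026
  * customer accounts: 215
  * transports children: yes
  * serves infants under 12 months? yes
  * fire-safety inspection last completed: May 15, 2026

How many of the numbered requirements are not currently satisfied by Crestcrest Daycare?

7

1. condition 'operates past 7 p.m.' holds; emergency drill 119 days ago vs limit 90 → not met
2. condition 'serves infants under 12 months' holds; emergency evacuation plan present → met
3. condition 'transports children' holds; staff certified in CPR 1 < 4 → not met
4. water-quality test 163 days ago vs limit 120 → not met
5. staff certified in pediatric first aid 1 < 2 → not met
6. fire-safety inspection 158 days ago vs limit 120 → not met
7. unresolved licensing deficiencies 6 > 3 → not met
8. lead-paint assessment 95 days ago vs limit 90 → not met
9. staff background re-check 167 days ago vs limit 180 → met
Not met: 7 of 9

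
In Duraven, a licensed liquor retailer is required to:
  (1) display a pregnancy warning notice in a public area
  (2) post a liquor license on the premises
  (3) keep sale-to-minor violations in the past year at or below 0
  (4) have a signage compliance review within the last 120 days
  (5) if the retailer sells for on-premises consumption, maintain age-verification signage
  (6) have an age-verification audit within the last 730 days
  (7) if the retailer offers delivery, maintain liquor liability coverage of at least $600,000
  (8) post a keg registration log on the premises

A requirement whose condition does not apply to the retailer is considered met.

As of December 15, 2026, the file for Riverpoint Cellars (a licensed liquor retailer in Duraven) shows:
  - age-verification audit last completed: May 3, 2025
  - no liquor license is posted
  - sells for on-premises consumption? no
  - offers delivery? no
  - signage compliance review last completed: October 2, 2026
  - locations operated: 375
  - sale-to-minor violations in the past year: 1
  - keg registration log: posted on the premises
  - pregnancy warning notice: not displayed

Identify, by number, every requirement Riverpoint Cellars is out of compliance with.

1, 2, 3

1. pregnancy warning notice absent → not met
2. liquor license absent → not met
3. sale-to-minor violations in the past year 1 > 0 → not met
4. signage compliance review 74 days ago vs limit 120 → met
5. condition 'sells for on-premises consumption' does not hold → requirement n/a → met
6. age-verification audit 591 days ago vs limit 730 → met
7. condition 'offers delivery' does not hold → requirement n/a → met
8. keg registration log present → met
Not met: 1, 2, 3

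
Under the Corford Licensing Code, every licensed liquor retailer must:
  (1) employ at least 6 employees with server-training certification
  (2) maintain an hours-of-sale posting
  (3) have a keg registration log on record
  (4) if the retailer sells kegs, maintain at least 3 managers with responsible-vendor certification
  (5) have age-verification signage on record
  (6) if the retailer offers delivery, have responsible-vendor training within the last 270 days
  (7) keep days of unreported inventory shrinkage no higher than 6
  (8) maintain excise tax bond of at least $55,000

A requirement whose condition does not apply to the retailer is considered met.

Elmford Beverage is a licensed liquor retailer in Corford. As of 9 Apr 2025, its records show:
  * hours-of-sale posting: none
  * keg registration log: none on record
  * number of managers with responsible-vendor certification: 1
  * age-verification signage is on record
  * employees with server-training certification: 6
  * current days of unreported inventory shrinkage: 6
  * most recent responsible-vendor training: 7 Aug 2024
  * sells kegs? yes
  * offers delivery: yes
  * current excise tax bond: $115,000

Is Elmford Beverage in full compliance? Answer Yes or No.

1. employees with server-training certification 6 ≥ 6 → met
2. hours-of-sale posting absent → not met
3. keg registration log absent → not met
4. condition 'sells kegs' holds; managers with responsible-vendor certification 1 < 3 → not met
5. age-verification signage present → met
6. condition 'offers delivery' holds; responsible-vendor training 245 days ago vs limit 270 → met
7. days of unreported inventory shrinkage 6 ≤ 6 → met
8. excise tax bond $115,000 ≥ $55,000 → met
Not met: 2, 3, 4

No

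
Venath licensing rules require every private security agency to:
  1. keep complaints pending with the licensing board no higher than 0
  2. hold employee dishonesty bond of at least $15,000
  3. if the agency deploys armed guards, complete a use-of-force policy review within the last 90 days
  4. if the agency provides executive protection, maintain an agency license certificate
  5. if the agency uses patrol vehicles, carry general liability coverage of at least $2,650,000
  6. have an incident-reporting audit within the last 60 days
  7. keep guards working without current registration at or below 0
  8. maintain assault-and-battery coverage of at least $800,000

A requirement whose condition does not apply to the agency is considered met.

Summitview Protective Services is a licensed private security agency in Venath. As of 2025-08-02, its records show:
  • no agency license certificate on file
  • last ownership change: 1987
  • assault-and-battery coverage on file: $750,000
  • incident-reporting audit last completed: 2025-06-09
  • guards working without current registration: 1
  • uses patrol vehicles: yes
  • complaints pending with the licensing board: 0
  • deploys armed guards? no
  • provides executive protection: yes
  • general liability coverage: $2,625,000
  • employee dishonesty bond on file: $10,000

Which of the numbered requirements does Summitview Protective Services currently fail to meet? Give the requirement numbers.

1. complaints pending with the licensing board 0 ≤ 0 → met
2. employee dishonesty bond $10,000 < $15,000 → not met
3. condition 'deploys armed guards' does not hold → requirement n/a → met
4. condition 'provides executive protection' holds; agency license certificate absent → not met
5. condition 'uses patrol vehicles' holds; general liability coverage $2,625,000 < $2,650,000 → not met
6. incident-reporting audit 54 days ago vs limit 60 → met
7. guards working without current registration 1 > 0 → not met
8. assault-and-battery coverage $750,000 < $800,000 → not met
Not met: 2, 4, 5, 7, 8

2, 4, 5, 7, 8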